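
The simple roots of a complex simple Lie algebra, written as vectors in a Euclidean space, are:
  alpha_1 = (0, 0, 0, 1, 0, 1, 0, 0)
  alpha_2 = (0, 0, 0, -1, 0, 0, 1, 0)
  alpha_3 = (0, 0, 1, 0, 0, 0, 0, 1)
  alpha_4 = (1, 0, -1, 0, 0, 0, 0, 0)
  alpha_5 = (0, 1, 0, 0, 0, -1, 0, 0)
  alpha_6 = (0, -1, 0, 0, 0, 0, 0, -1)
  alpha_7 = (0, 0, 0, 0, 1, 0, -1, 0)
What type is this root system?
A_7 (sl(8))

Compute the Cartan integers a_ij = 2(alpha_i, alpha_j)/(alpha_j, alpha_j); the resulting 7x7 Cartan matrix is
[[2, -1, 0, 0, -1, 0, 0], [-1, 2, 0, 0, 0, 0, -1], [0, 0, 2, -1, 0, -1, 0], [0, 0, -1, 2, 0, 0, 0], [-1, 0, 0, 0, 2, -1, 0], [0, 0, -1, 0, -1, 2, 0], [0, -1, 0, 0, 0, 0, 2]].
All simple roots have the same length, so the diagram is simply laced. The associated Dynkin diagram is a chain of 7 nodes with single edges (A_7), so the type is A_7 (the algebra sl(8)).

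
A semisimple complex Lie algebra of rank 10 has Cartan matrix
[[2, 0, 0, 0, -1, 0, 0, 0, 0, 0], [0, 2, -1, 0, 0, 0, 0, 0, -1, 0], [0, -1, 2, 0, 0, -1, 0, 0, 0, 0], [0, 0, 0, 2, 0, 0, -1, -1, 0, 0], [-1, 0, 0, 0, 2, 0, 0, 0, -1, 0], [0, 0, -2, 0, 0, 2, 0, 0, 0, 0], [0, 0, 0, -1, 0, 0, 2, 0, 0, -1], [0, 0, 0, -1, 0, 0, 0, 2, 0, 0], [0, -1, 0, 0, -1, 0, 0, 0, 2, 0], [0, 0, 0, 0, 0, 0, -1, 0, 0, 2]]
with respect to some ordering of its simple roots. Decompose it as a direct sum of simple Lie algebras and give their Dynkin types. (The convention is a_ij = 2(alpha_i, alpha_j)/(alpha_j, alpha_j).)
A_4 (sl(5)) ⊕ C_6 (sp(12))

The diagram associated to this matrix has two connected components: the simple roots {alpha_4, alpha_7, alpha_8, alpha_10} form a chain of 4 nodes with single edges (A_4), and {alpha_1, alpha_2, alpha_3, alpha_5, alpha_6, alpha_9} form a chain of 6 nodes with a double edge at one end; the terminal node there is the unique long simple root (C_6). A semisimple Lie algebra decomposes uniquely as the direct sum of simple ideals, one per connected component of its Dynkin diagram, so g ≅ A_4 ⊕ C_6 (dimension 24 + 78 = 102).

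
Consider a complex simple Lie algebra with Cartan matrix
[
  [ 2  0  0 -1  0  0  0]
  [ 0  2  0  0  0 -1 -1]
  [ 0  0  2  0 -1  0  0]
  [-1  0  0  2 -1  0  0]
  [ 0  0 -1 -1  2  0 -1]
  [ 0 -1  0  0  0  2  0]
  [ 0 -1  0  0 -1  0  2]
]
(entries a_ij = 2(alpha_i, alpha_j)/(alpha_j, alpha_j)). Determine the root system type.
E7

The matrix has rank 7 with 2's on the diagonal. Reading the off-diagonal entries as Dynkin edges (a single edge where a_ij = a_ji = -1; a double or triple edge where a_ij * a_ji = 2 or 3), the diagram is a chain of 6 nodes with one extra node attached to the third node from one end (E_7). One simple-root ordering that puts it in standard form is (alpha_1, alpha_3, alpha_4, alpha_5, alpha_7, alpha_2, alpha_6). So the algebra is type E_7.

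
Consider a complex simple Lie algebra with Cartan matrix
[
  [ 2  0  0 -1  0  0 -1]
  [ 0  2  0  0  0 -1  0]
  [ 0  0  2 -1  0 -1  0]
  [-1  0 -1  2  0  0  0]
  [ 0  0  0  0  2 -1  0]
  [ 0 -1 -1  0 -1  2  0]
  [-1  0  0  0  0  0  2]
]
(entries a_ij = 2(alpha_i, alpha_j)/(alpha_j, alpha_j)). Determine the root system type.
D7

The matrix has rank 7 with 2's on the diagonal. Reading the off-diagonal entries as Dynkin edges (a single edge where a_ij = a_ji = -1; a double or triple edge where a_ij * a_ji = 2 or 3), the diagram is a chain of 5 nodes with a fork of two nodes at one end (D_7). One simple-root ordering that puts it in standard form is (alpha_7, alpha_1, alpha_4, alpha_3, alpha_6, alpha_5, alpha_2). So the algebra is type D_7, i.e. so(14).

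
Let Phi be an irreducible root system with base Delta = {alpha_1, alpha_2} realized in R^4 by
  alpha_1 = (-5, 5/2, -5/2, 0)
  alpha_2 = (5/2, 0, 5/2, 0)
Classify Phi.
G_2

Compute the Cartan integers a_ij = 2(alpha_i, alpha_j)/(alpha_j, alpha_j); the resulting 2x2 Cartan matrix is
[[2, -3], [-1, 2]].
The roots have two lengths (squared-length ratio 3:1); the short ones are alpha_{2}. The associated Dynkin diagram is two nodes joined by a triple edge (G_2), so the type is G_2.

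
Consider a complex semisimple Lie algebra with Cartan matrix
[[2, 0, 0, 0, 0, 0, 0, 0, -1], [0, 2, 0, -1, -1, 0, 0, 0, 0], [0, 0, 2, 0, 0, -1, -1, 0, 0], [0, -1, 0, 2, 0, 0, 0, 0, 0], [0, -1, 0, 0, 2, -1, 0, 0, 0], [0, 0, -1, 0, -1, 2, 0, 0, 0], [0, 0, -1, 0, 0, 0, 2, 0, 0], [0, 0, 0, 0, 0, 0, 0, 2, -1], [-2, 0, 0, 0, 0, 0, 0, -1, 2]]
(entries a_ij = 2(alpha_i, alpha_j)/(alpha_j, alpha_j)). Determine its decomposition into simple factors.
A_6 (sl(7)) + B_3 (so(7))

The diagram associated to this matrix has two connected components: the simple roots {alpha_2, alpha_3, alpha_4, alpha_5, alpha_6, alpha_7} form a chain of 6 nodes with single edges (A_6), and {alpha_1, alpha_8, alpha_9} form a chain of 3 nodes with a double edge at one end; the terminal node there is the unique short simple root (B_3). A semisimple Lie algebra decomposes uniquely as the direct sum of simple ideals, one per connected component of its Dynkin diagram, so g ≅ A_6 ⊕ B_3 (dimension 48 + 21 = 69).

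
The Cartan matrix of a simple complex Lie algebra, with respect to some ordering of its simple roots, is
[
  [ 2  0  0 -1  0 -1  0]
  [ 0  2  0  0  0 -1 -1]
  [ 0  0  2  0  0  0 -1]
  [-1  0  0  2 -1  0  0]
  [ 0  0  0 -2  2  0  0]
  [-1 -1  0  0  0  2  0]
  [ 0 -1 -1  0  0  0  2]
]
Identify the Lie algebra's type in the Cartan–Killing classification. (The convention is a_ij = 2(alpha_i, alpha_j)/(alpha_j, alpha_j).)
type C_7

The matrix has rank 7 with 2's on the diagonal. Reading the off-diagonal entries as Dynkin edges (a single edge where a_ij = a_ji = -1; a double or triple edge where a_ij * a_ji = 2 or 3), the diagram is a chain of 7 nodes with a double edge at one end; the terminal node there is the unique long simple root (C_7). One simple-root ordering that puts it in standard form is (alpha_3, alpha_7, alpha_2, alpha_6, alpha_1, alpha_4, alpha_5). So the algebra is type C_7, i.e. sp(14).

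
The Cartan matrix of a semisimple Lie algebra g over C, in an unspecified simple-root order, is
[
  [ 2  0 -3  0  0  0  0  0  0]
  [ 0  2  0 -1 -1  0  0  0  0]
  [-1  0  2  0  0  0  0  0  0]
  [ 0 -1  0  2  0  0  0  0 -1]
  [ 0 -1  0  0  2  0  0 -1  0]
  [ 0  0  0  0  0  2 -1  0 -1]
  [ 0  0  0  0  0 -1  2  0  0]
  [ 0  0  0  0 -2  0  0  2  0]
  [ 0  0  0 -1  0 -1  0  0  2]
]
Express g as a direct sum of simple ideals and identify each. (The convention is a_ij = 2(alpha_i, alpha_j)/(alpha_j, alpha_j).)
The diagram associated to this matrix has two connected components: the simple roots {alpha_2, alpha_4, alpha_5, alpha_6, alpha_7, alpha_8, alpha_9} form a chain of 7 nodes with a double edge at one end; the terminal node there is the unique long simple root (C_7), and {alpha_1, alpha_3} form two nodes joined by a triple edge (G_2). A semisimple Lie algebra decomposes uniquely as the direct sum of simple ideals, one per connected component of its Dynkin diagram, so g ≅ C_7 ⊕ G_2 (dimension 105 + 14 = 119).

C_7 ⊕ G_2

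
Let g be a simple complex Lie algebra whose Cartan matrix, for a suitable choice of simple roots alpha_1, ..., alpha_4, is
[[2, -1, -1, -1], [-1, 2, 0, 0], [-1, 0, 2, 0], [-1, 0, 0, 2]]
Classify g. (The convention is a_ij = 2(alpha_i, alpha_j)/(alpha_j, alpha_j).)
D_4 (so(8))

The matrix has rank 4 with 2's on the diagonal. Reading the off-diagonal entries as Dynkin edges (a single edge where a_ij = a_ji = -1; a double or triple edge where a_ij * a_ji = 2 or 3), the diagram is a chain of 2 nodes with a fork of two nodes at one end (D_4). One simple-root ordering that puts it in standard form is (alpha_2, alpha_1, alpha_4, alpha_3). So the algebra is type D_4, i.e. so(8).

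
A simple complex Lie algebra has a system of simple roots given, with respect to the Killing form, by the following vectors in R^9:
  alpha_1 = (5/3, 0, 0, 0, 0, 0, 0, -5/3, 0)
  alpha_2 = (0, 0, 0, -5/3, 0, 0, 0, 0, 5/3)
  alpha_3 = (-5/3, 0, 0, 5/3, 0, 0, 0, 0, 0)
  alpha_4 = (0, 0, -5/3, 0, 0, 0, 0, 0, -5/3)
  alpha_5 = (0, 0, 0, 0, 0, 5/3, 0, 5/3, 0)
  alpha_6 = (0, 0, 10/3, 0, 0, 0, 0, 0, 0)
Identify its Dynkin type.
Compute the Cartan integers a_ij = 2(alpha_i, alpha_j)/(alpha_j, alpha_j); the resulting 6x6 Cartan matrix is
[[2, 0, -1, 0, -1, 0], [0, 2, -1, -1, 0, 0], [-1, -1, 2, 0, 0, 0], [0, -1, 0, 2, 0, -1], [-1, 0, 0, 0, 2, 0], [0, 0, 0, -2, 0, 2]].
The roots have two lengths (squared-length ratio 2:1); the short ones are alpha_{1,2,3,4,5}. The associated Dynkin diagram is a chain of 6 nodes with a double edge at one end; the terminal node there is the unique long simple root (C_6), so the type is C_6 (the algebra sp(12)).

C_6 (sp(12))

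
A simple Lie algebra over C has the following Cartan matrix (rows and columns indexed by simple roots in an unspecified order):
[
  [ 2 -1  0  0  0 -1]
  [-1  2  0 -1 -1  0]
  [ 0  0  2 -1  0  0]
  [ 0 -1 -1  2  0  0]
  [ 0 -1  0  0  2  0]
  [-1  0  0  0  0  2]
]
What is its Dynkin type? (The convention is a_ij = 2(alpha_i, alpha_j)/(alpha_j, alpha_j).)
The matrix has rank 6 with 2's on the diagonal. Reading the off-diagonal entries as Dynkin edges (a single edge where a_ij = a_ji = -1; a double or triple edge where a_ij * a_ji = 2 or 3), the diagram is a chain of 5 nodes with one extra node attached to the third node from one end (E_6). One simple-root ordering that puts it in standard form is (alpha_3, alpha_5, alpha_4, alpha_2, alpha_1, alpha_6). So the algebra is type E_6.

E6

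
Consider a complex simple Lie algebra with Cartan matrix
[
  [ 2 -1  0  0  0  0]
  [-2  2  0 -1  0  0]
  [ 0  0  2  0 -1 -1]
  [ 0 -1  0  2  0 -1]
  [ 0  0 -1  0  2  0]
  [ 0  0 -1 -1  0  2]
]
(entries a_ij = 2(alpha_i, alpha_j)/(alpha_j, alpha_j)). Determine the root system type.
The matrix has rank 6 with 2's on the diagonal. Reading the off-diagonal entries as Dynkin edges (a single edge where a_ij = a_ji = -1; a double or triple edge where a_ij * a_ji = 2 or 3), the diagram is a chain of 6 nodes with a double edge at one end; the terminal node there is the unique short simple root (B_6). One simple-root ordering that puts it in standard form is (alpha_5, alpha_3, alpha_6, alpha_4, alpha_2, alpha_1). So the algebra is type B_6, i.e. so(13).

B_6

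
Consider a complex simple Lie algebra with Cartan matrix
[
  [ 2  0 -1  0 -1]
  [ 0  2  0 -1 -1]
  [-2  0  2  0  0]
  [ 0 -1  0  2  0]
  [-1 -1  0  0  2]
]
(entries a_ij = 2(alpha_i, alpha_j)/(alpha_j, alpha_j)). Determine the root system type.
C5

The matrix has rank 5 with 2's on the diagonal. Reading the off-diagonal entries as Dynkin edges (a single edge where a_ij = a_ji = -1; a double or triple edge where a_ij * a_ji = 2 or 3), the diagram is a chain of 5 nodes with a double edge at one end; the terminal node there is the unique long simple root (C_5). One simple-root ordering that puts it in standard form is (alpha_4, alpha_2, alpha_5, alpha_1, alpha_3). So the algebra is type C_5, i.e. sp(10).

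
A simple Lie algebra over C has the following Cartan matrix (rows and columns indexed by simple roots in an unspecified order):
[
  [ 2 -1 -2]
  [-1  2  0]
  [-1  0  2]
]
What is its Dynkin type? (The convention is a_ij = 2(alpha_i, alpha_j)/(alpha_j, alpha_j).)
The matrix has rank 3 with 2's on the diagonal. Reading the off-diagonal entries as Dynkin edges (a single edge where a_ij = a_ji = -1; a double or triple edge where a_ij * a_ji = 2 or 3), the diagram is a chain of 3 nodes with a double edge at one end; the terminal node there is the unique short simple root (B_3). One simple-root ordering that puts it in standard form is (alpha_2, alpha_1, alpha_3). So the algebra is type B_3, i.e. so(7).

B_3 (so(7))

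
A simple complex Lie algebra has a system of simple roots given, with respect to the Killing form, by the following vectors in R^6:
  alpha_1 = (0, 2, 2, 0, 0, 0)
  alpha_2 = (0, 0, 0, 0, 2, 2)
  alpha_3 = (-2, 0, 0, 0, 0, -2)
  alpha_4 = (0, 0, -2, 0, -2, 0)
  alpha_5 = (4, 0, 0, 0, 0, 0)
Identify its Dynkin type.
C_5

Compute the Cartan integers a_ij = 2(alpha_i, alpha_j)/(alpha_j, alpha_j); the resulting 5x5 Cartan matrix is
[[2, 0, 0, -1, 0], [0, 2, -1, -1, 0], [0, -1, 2, 0, -1], [-1, -1, 0, 2, 0], [0, 0, -2, 0, 2]].
The roots have two lengths (squared-length ratio 2:1); the short ones are alpha_{1,2,3,4}. The associated Dynkin diagram is a chain of 5 nodes with a double edge at one end; the terminal node there is the unique long simple root (C_5), so the type is C_5 (the algebra sp(10)).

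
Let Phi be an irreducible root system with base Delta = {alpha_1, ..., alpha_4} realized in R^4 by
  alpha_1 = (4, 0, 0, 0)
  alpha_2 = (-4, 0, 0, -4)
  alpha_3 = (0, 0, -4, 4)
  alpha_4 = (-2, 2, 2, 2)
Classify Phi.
Compute the Cartan integers a_ij = 2(alpha_i, alpha_j)/(alpha_j, alpha_j); the resulting 4x4 Cartan matrix is
[[2, -1, 0, -1], [-2, 2, -1, 0], [0, -1, 2, 0], [-1, 0, 0, 2]].
The roots have two lengths (squared-length ratio 2:1); the short ones are alpha_{1,4}. The associated Dynkin diagram is a chain of 4 nodes with a double edge between the middle two (F_4), so the type is F_4.

type F_4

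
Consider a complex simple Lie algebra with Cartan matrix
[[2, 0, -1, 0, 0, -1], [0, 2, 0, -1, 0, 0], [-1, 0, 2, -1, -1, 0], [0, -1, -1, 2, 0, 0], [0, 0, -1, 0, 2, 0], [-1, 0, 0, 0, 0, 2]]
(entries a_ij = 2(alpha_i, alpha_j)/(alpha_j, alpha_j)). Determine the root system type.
E_6

The matrix has rank 6 with 2's on the diagonal. Reading the off-diagonal entries as Dynkin edges (a single edge where a_ij = a_ji = -1; a double or triple edge where a_ij * a_ji = 2 or 3), the diagram is a chain of 5 nodes with one extra node attached to the third node from one end (E_6). One simple-root ordering that puts it in standard form is (alpha_2, alpha_5, alpha_4, alpha_3, alpha_1, alpha_6). So the algebra is type E_6.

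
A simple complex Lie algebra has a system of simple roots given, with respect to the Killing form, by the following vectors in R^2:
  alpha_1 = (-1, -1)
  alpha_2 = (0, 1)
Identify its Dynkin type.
B2

Compute the Cartan integers a_ij = 2(alpha_i, alpha_j)/(alpha_j, alpha_j); the resulting 2x2 Cartan matrix is
[[2, -2], [-1, 2]].
The roots have two lengths (squared-length ratio 2:1); the short ones are alpha_{2}. The associated Dynkin diagram is a chain of 2 nodes with a double edge at one end; the terminal node there is the unique short simple root (B_2), so the type is B_2 (the algebra so(5)).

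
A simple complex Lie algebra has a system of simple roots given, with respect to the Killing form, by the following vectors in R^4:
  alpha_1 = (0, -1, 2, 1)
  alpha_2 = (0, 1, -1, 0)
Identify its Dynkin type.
G_2

Compute the Cartan integers a_ij = 2(alpha_i, alpha_j)/(alpha_j, alpha_j); the resulting 2x2 Cartan matrix is
[[2, -3], [-1, 2]].
The roots have two lengths (squared-length ratio 3:1); the short ones are alpha_{2}. The associated Dynkin diagram is two nodes joined by a triple edge (G_2), so the type is G_2.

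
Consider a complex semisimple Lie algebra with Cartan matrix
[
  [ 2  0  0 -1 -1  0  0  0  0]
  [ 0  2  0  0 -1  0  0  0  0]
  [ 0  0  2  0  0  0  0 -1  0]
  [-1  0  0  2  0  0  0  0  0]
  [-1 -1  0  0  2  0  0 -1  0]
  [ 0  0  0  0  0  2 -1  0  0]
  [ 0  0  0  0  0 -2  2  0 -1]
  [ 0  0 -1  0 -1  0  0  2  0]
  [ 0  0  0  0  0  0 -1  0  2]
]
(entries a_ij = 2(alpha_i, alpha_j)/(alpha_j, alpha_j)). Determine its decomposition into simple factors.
The diagram associated to this matrix has two connected components: the simple roots {alpha_6, alpha_7, alpha_9} form a chain of 3 nodes with a double edge at one end; the terminal node there is the unique short simple root (B_3), and {alpha_1, alpha_2, alpha_3, alpha_4, alpha_5, alpha_8} form a chain of 5 nodes with one extra node attached to the third node from one end (E_6). A semisimple Lie algebra decomposes uniquely as the direct sum of simple ideals, one per connected component of its Dynkin diagram, so g ≅ B_3 ⊕ E_6 (dimension 21 + 78 = 99).

B3 + E6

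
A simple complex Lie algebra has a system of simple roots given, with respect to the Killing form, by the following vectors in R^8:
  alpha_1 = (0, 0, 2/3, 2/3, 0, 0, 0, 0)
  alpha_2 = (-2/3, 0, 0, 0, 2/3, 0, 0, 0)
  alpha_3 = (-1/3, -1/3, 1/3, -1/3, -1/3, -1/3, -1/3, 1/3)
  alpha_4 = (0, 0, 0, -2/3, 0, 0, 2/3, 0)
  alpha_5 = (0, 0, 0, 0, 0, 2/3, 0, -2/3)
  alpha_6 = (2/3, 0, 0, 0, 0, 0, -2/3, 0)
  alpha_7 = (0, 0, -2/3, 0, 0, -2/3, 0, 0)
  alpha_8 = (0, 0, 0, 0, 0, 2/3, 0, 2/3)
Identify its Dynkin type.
Compute the Cartan integers a_ij = 2(alpha_i, alpha_j)/(alpha_j, alpha_j); the resulting 8x8 Cartan matrix is
[[2, 0, 0, -1, 0, 0, -1, 0], [0, 2, 0, 0, 0, -1, 0, 0], [0, 0, 2, 0, -1, 0, 0, 0], [-1, 0, 0, 2, 0, -1, 0, 0], [0, 0, -1, 0, 2, 0, -1, 0], [0, -1, 0, -1, 0, 2, 0, 0], [-1, 0, 0, 0, -1, 0, 2, -1], [0, 0, 0, 0, 0, 0, -1, 2]].
All simple roots have the same length, so the diagram is simply laced. The associated Dynkin diagram is a chain of 7 nodes with one extra node attached to the third node from one end (E_8), so the type is E_8.

E_8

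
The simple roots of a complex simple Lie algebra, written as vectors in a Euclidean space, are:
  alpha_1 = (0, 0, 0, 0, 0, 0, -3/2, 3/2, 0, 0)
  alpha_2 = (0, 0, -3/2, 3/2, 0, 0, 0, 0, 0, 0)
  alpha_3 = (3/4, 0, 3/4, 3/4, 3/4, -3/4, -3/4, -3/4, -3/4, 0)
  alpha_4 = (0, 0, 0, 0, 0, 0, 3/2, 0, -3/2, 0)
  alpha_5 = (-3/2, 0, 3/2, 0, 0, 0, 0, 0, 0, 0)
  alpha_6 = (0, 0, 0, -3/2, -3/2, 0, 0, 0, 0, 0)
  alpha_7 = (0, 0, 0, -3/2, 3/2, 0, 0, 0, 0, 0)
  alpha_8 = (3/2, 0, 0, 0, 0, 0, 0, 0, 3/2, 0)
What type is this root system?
Compute the Cartan integers a_ij = 2(alpha_i, alpha_j)/(alpha_j, alpha_j); the resulting 8x8 Cartan matrix is
[[2, 0, 0, -1, 0, 0, 0, 0], [0, 2, 0, 0, -1, -1, -1, 0], [0, 0, 2, 0, 0, -1, 0, 0], [-1, 0, 0, 2, 0, 0, 0, -1], [0, -1, 0, 0, 2, 0, 0, -1], [0, -1, -1, 0, 0, 2, 0, 0], [0, -1, 0, 0, 0, 0, 2, 0], [0, 0, 0, -1, -1, 0, 0, 2]].
All simple roots have the same length, so the diagram is simply laced. The associated Dynkin diagram is a chain of 7 nodes with one extra node attached to the third node from one end (E_8), so the type is E_8.

E8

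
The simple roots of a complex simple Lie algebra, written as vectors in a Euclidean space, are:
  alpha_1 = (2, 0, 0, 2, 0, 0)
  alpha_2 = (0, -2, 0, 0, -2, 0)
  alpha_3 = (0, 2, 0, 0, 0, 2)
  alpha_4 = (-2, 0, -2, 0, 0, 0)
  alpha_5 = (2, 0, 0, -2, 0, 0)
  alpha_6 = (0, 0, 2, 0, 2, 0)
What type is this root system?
D6

Compute the Cartan integers a_ij = 2(alpha_i, alpha_j)/(alpha_j, alpha_j); the resulting 6x6 Cartan matrix is
[[2, 0, 0, -1, 0, 0], [0, 2, -1, 0, 0, -1], [0, -1, 2, 0, 0, 0], [-1, 0, 0, 2, -1, -1], [0, 0, 0, -1, 2, 0], [0, -1, 0, -1, 0, 2]].
All simple roots have the same length, so the diagram is simply laced. The associated Dynkin diagram is a chain of 4 nodes with a fork of two nodes at one end (D_6), so the type is D_6 (the algebra so(12)).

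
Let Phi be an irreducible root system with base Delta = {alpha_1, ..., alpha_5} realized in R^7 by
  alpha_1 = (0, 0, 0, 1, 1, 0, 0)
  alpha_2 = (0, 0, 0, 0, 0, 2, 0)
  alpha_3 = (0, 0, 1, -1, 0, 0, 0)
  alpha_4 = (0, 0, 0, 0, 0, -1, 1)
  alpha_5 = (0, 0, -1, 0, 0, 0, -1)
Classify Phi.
type C_5

Compute the Cartan integers a_ij = 2(alpha_i, alpha_j)/(alpha_j, alpha_j); the resulting 5x5 Cartan matrix is
[[2, 0, -1, 0, 0], [0, 2, 0, -2, 0], [-1, 0, 2, 0, -1], [0, -1, 0, 2, -1], [0, 0, -1, -1, 2]].
The roots have two lengths (squared-length ratio 2:1); the short ones are alpha_{1,3,4,5}. The associated Dynkin diagram is a chain of 5 nodes with a double edge at one end; the terminal node there is the unique long simple root (C_5), so the type is C_5 (the algebra sp(10)).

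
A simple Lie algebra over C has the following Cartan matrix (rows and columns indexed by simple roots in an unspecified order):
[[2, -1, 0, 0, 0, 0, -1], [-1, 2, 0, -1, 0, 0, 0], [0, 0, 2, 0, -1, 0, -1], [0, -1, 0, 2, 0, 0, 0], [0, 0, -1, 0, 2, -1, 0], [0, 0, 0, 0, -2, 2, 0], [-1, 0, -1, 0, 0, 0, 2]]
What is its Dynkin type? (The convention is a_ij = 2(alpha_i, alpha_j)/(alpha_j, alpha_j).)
The matrix has rank 7 with 2's on the diagonal. Reading the off-diagonal entries as Dynkin edges (a single edge where a_ij = a_ji = -1; a double or triple edge where a_ij * a_ji = 2 or 3), the diagram is a chain of 7 nodes with a double edge at one end; the terminal node there is the unique long simple root (C_7). One simple-root ordering that puts it in standard form is (alpha_4, alpha_2, alpha_1, alpha_7, alpha_3, alpha_5, alpha_6). So the algebra is type C_7, i.e. sp(14).

C7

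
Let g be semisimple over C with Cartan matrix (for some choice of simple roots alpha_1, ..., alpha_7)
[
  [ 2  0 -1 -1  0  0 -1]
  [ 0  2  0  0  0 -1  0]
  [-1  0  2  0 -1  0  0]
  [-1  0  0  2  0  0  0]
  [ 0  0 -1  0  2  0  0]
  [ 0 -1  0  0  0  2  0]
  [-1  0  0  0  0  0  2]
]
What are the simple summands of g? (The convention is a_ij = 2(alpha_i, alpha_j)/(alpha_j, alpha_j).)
type A_2 + type D_5

The diagram associated to this matrix has two connected components: the simple roots {alpha_2, alpha_6} form a chain of 2 nodes with single edges (A_2), and {alpha_1, alpha_3, alpha_4, alpha_5, alpha_7} form a chain of 3 nodes with a fork of two nodes at one end (D_5). A semisimple Lie algebra decomposes uniquely as the direct sum of simple ideals, one per connected component of its Dynkin diagram, so g ≅ A_2 ⊕ D_5 (dimension 8 + 45 = 53).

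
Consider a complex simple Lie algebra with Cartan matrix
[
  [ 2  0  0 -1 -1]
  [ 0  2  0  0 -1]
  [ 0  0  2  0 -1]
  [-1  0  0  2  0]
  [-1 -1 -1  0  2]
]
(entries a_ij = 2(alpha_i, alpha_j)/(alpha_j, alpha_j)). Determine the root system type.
The matrix has rank 5 with 2's on the diagonal. Reading the off-diagonal entries as Dynkin edges (a single edge where a_ij = a_ji = -1; a double or triple edge where a_ij * a_ji = 2 or 3), the diagram is a chain of 3 nodes with a fork of two nodes at one end (D_5). One simple-root ordering that puts it in standard form is (alpha_4, alpha_1, alpha_5, alpha_3, alpha_2). So the algebra is type D_5, i.e. so(10).

type D_5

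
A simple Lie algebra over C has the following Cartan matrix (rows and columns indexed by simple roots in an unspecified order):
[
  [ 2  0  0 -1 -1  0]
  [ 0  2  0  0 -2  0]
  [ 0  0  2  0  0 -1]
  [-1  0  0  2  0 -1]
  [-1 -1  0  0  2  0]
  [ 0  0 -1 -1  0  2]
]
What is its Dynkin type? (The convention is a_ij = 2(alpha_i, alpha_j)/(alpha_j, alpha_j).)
The matrix has rank 6 with 2's on the diagonal. Reading the off-diagonal entries as Dynkin edges (a single edge where a_ij = a_ji = -1; a double or triple edge where a_ij * a_ji = 2 or 3), the diagram is a chain of 6 nodes with a double edge at one end; the terminal node there is the unique long simple root (C_6). One simple-root ordering that puts it in standard form is (alpha_3, alpha_6, alpha_4, alpha_1, alpha_5, alpha_2). So the algebra is type C_6, i.e. sp(12).

type C_6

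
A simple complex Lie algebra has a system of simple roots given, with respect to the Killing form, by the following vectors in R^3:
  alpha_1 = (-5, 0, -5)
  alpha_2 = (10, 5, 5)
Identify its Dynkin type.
G2

Compute the Cartan integers a_ij = 2(alpha_i, alpha_j)/(alpha_j, alpha_j); the resulting 2x2 Cartan matrix is
[[2, -1], [-3, 2]].
The roots have two lengths (squared-length ratio 3:1); the short ones are alpha_{1}. The associated Dynkin diagram is two nodes joined by a triple edge (G_2), so the type is G_2.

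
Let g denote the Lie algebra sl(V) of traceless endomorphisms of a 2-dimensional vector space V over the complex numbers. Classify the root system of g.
A1

This is sl(2), which has dimension 2^2 - 1 = 3 and rank 2 - 1 = 1 (a Cartan subalgebra is the diagonal traceless matrices). In the classification of classical Lie algebras, the special linear algebra sl(n+1) has type A_n; here n = 1, so the Dynkin diagram is a chain of 1 nodes with single edges (A_1). Hence the type is A_1.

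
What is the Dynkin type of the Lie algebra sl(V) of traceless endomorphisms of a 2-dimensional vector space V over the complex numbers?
A1

This is sl(2), which has dimension 2^2 - 1 = 3 and rank 2 - 1 = 1 (a Cartan subalgebra is the diagonal traceless matrices). In the classification of classical Lie algebras, the special linear algebra sl(n+1) has type A_n; here n = 1, so the Dynkin diagram is a chain of 1 nodes with single edges (A_1). Hence the type is A_1.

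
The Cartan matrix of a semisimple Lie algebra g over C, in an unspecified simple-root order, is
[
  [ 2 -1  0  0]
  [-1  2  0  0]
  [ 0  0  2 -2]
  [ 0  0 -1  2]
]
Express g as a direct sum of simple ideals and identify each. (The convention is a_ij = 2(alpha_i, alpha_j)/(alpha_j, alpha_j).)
The diagram associated to this matrix has two connected components: the simple roots {alpha_1, alpha_2} form a chain of 2 nodes with single edges (A_2), and {alpha_3, alpha_4} form a chain of 2 nodes with a double edge at one end; the terminal node there is the unique short simple root (B_2). A semisimple Lie algebra decomposes uniquely as the direct sum of simple ideals, one per connected component of its Dynkin diagram, so g ≅ A_2 ⊕ B_2 (dimension 8 + 10 = 18).

A_2 + B_2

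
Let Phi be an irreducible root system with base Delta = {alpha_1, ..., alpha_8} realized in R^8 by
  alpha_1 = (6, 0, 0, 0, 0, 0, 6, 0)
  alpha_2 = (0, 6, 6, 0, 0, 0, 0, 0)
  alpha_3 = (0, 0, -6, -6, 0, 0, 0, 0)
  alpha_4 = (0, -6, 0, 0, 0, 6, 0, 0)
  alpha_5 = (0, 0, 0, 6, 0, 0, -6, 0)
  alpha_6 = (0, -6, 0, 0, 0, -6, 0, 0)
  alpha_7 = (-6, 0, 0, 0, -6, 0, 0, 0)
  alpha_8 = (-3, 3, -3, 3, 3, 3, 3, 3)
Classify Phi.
Compute the Cartan integers a_ij = 2(alpha_i, alpha_j)/(alpha_j, alpha_j); the resulting 8x8 Cartan matrix is
[[2, 0, 0, 0, -1, 0, -1, 0], [0, 2, -1, -1, 0, -1, 0, 0], [0, -1, 2, 0, -1, 0, 0, 0], [0, -1, 0, 2, 0, 0, 0, 0], [-1, 0, -1, 0, 2, 0, 0, 0], [0, -1, 0, 0, 0, 2, 0, -1], [-1, 0, 0, 0, 0, 0, 2, 0], [0, 0, 0, 0, 0, -1, 0, 2]].
All simple roots have the same length, so the diagram is simply laced. The associated Dynkin diagram is a chain of 7 nodes with one extra node attached to the third node from one end (E_8), so the type is E_8.

E_8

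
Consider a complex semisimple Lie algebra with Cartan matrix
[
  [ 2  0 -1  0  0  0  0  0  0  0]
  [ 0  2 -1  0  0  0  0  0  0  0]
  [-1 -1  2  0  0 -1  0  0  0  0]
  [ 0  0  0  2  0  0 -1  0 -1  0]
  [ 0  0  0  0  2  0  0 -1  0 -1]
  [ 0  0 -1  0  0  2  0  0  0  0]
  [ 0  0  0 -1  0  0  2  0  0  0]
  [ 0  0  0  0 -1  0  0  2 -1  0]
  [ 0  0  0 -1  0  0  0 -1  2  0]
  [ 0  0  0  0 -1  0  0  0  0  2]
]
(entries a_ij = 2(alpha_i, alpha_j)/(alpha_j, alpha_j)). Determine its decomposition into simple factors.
The diagram associated to this matrix has two connected components: the simple roots {alpha_4, alpha_5, alpha_7, alpha_8, alpha_9, alpha_10} form a chain of 6 nodes with single edges (A_6), and {alpha_1, alpha_2, alpha_3, alpha_6} form a chain of 2 nodes with a fork of two nodes at one end (D_4). A semisimple Lie algebra decomposes uniquely as the direct sum of simple ideals, one per connected component of its Dynkin diagram, so g ≅ A_6 ⊕ D_4 (dimension 48 + 28 = 76).

A_6 + D_4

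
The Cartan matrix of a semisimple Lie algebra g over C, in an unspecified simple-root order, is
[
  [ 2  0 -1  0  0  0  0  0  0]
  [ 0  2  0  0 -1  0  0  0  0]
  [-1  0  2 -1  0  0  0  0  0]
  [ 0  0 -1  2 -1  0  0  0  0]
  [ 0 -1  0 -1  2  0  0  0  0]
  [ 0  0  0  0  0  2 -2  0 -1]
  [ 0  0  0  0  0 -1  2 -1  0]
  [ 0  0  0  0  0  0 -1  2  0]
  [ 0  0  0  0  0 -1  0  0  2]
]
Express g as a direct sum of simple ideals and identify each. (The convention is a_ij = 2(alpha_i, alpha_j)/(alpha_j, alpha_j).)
The diagram associated to this matrix has two connected components: the simple roots {alpha_1, alpha_2, alpha_3, alpha_4, alpha_5} form a chain of 5 nodes with single edges (A_5), and {alpha_6, alpha_7, alpha_8, alpha_9} form a chain of 4 nodes with a double edge between the middle two (F_4). A semisimple Lie algebra decomposes uniquely as the direct sum of simple ideals, one per connected component of its Dynkin diagram, so g ≅ A_5 ⊕ F_4 (dimension 35 + 52 = 87).

A5 ⊕ F4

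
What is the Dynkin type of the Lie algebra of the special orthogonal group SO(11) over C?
B_5 (so(11))

This is so(11) with 11 odd, which has dimension 11(11-1)/2 = 55 and rank (11-1)/2 = 5. In the classification of classical Lie algebras, the orthogonal algebra so(2n+1) in an odd number of variables has type B_n; here n = 5, so the Dynkin diagram is a chain of 5 nodes with a double edge at one end; the terminal node there is the unique short simple root (B_5). Hence the type is B_5.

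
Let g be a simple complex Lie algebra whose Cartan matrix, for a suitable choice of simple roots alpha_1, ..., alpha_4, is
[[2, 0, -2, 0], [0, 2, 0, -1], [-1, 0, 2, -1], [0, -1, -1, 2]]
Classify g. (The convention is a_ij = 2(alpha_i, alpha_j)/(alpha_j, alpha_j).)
C4

The matrix has rank 4 with 2's on the diagonal. Reading the off-diagonal entries as Dynkin edges (a single edge where a_ij = a_ji = -1; a double or triple edge where a_ij * a_ji = 2 or 3), the diagram is a chain of 4 nodes with a double edge at one end; the terminal node there is the unique long simple root (C_4). One simple-root ordering that puts it in standard form is (alpha_2, alpha_4, alpha_3, alpha_1). So the algebra is type C_4, i.e. sp(8).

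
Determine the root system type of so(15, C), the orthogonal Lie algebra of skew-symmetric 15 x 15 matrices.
B7

This is so(15) with 15 odd, which has dimension 15(15-1)/2 = 105 and rank (15-1)/2 = 7. In the classification of classical Lie algebras, the orthogonal algebra so(2n+1) in an odd number of variables has type B_n; here n = 7, so the Dynkin diagram is a chain of 7 nodes with a double edge at one end; the terminal node there is the unique short simple root (B_7). Hence the type is B_7.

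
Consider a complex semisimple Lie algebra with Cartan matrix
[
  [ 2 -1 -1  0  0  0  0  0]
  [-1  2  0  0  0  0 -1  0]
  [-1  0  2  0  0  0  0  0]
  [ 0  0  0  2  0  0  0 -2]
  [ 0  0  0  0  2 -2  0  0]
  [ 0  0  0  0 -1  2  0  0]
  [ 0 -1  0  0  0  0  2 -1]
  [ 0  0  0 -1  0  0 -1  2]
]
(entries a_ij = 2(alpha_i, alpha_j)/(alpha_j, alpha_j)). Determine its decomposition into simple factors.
B_2 (so(5)) + C_6 (sp(12))

The diagram associated to this matrix has two connected components: the simple roots {alpha_5, alpha_6} form a chain of 2 nodes with a double edge at one end; the terminal node there is the unique short simple root (B_2), and {alpha_1, alpha_2, alpha_3, alpha_4, alpha_7, alpha_8} form a chain of 6 nodes with a double edge at one end; the terminal node there is the unique long simple root (C_6). A semisimple Lie algebra decomposes uniquely as the direct sum of simple ideals, one per connected component of its Dynkin diagram, so g ≅ B_2 ⊕ C_6 (dimension 10 + 78 = 88).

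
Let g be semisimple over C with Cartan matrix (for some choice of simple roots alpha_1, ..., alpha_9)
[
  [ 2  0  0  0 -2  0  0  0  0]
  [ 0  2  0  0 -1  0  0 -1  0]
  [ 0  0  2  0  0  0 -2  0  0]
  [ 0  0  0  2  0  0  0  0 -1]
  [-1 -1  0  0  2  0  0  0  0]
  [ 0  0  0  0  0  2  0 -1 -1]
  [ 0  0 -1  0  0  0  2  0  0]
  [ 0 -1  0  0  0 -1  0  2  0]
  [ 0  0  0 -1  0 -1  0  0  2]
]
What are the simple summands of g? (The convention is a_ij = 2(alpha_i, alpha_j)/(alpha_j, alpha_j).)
type B_2 + type C_7

The diagram associated to this matrix has two connected components: the simple roots {alpha_3, alpha_7} form a chain of 2 nodes with a double edge at one end; the terminal node there is the unique short simple root (B_2), and {alpha_1, alpha_2, alpha_4, alpha_5, alpha_6, alpha_8, alpha_9} form a chain of 7 nodes with a double edge at one end; the terminal node there is the unique long simple root (C_7). A semisimple Lie algebra decomposes uniquely as the direct sum of simple ideals, one per connected component of its Dynkin diagram, so g ≅ B_2 ⊕ C_7 (dimension 10 + 105 = 115).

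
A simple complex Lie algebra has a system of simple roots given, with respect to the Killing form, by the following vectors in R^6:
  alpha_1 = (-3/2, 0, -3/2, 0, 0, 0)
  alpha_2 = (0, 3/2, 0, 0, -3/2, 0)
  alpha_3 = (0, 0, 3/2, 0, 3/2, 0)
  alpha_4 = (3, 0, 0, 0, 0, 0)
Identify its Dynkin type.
C_4

Compute the Cartan integers a_ij = 2(alpha_i, alpha_j)/(alpha_j, alpha_j); the resulting 4x4 Cartan matrix is
[[2, 0, -1, -1], [0, 2, -1, 0], [-1, -1, 2, 0], [-2, 0, 0, 2]].
The roots have two lengths (squared-length ratio 2:1); the short ones are alpha_{1,2,3}. The associated Dynkin diagram is a chain of 4 nodes with a double edge at one end; the terminal node there is the unique long simple root (C_4), so the type is C_4 (the algebra sp(8)).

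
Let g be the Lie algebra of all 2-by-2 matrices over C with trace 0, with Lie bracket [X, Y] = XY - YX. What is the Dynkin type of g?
This is sl(2), which has dimension 2^2 - 1 = 3 and rank 2 - 1 = 1 (a Cartan subalgebra is the diagonal traceless matrices). In the classification of classical Lie algebras, the special linear algebra sl(n+1) has type A_n; here n = 1, so the Dynkin diagram is a chain of 1 nodes with single edges (A_1). Hence the type is A_1.

A_1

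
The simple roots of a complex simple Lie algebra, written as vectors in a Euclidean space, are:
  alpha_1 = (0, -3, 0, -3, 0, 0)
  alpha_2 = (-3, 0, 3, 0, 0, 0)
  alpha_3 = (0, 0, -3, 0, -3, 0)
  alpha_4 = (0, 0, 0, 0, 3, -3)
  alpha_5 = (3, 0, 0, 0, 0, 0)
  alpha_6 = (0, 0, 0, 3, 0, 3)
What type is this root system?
Compute the Cartan integers a_ij = 2(alpha_i, alpha_j)/(alpha_j, alpha_j); the resulting 6x6 Cartan matrix is
[[2, 0, 0, 0, 0, -1], [0, 2, -1, 0, -2, 0], [0, -1, 2, -1, 0, 0], [0, 0, -1, 2, 0, -1], [0, -1, 0, 0, 2, 0], [-1, 0, 0, -1, 0, 2]].
The roots have two lengths (squared-length ratio 2:1); the short ones are alpha_{5}. The associated Dynkin diagram is a chain of 6 nodes with a double edge at one end; the terminal node there is the unique short simple root (B_6), so the type is B_6 (the algebra so(13)).

B_6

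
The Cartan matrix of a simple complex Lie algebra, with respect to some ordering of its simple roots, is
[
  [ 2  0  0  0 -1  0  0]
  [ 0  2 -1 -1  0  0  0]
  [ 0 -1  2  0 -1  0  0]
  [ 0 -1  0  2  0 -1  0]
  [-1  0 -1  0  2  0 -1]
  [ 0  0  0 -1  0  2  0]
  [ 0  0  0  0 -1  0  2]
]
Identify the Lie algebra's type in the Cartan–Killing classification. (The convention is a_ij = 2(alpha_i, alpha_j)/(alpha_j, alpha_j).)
type D_7

The matrix has rank 7 with 2's on the diagonal. Reading the off-diagonal entries as Dynkin edges (a single edge where a_ij = a_ji = -1; a double or triple edge where a_ij * a_ji = 2 or 3), the diagram is a chain of 5 nodes with a fork of two nodes at one end (D_7). One simple-root ordering that puts it in standard form is (alpha_6, alpha_4, alpha_2, alpha_3, alpha_5, alpha_7, alpha_1). So the algebra is type D_7, i.e. so(14).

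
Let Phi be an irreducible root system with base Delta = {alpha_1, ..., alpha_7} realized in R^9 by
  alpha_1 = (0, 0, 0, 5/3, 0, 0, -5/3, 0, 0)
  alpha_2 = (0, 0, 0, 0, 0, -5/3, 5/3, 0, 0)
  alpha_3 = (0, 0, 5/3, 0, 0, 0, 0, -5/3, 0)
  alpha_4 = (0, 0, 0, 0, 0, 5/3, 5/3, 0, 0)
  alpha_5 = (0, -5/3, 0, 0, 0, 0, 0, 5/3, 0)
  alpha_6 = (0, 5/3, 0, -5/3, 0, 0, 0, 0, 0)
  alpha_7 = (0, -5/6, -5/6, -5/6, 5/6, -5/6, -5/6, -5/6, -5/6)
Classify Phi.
E_7

Compute the Cartan integers a_ij = 2(alpha_i, alpha_j)/(alpha_j, alpha_j); the resulting 7x7 Cartan matrix is
[[2, -1, 0, -1, 0, -1, 0], [-1, 2, 0, 0, 0, 0, 0], [0, 0, 2, 0, -1, 0, 0], [-1, 0, 0, 2, 0, 0, -1], [0, 0, -1, 0, 2, -1, 0], [-1, 0, 0, 0, -1, 2, 0], [0, 0, 0, -1, 0, 0, 2]].
All simple roots have the same length, so the diagram is simply laced. The associated Dynkin diagram is a chain of 6 nodes with one extra node attached to the third node from one end (E_7), so the type is E_7.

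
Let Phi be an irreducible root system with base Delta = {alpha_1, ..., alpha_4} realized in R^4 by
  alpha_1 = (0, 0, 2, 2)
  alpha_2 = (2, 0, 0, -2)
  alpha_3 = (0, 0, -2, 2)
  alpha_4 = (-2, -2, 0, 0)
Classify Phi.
Compute the Cartan integers a_ij = 2(alpha_i, alpha_j)/(alpha_j, alpha_j); the resulting 4x4 Cartan matrix is
[[2, -1, 0, 0], [-1, 2, -1, -1], [0, -1, 2, 0], [0, -1, 0, 2]].
All simple roots have the same length, so the diagram is simply laced. The associated Dynkin diagram is a chain of 2 nodes with a fork of two nodes at one end (D_4), so the type is D_4 (the algebra so(8)).

type D_4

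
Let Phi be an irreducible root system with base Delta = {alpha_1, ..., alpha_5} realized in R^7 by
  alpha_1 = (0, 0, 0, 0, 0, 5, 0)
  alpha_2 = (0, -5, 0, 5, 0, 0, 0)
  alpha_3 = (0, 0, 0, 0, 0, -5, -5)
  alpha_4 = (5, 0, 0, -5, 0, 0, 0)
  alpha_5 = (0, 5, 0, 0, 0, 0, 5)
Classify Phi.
B_5

Compute the Cartan integers a_ij = 2(alpha_i, alpha_j)/(alpha_j, alpha_j); the resulting 5x5 Cartan matrix is
[[2, 0, -1, 0, 0], [0, 2, 0, -1, -1], [-2, 0, 2, 0, -1], [0, -1, 0, 2, 0], [0, -1, -1, 0, 2]].
The roots have two lengths (squared-length ratio 2:1); the short ones are alpha_{1}. The associated Dynkin diagram is a chain of 5 nodes with a double edge at one end; the terminal node there is the unique short simple root (B_5), so the type is B_5 (the algebra so(11)).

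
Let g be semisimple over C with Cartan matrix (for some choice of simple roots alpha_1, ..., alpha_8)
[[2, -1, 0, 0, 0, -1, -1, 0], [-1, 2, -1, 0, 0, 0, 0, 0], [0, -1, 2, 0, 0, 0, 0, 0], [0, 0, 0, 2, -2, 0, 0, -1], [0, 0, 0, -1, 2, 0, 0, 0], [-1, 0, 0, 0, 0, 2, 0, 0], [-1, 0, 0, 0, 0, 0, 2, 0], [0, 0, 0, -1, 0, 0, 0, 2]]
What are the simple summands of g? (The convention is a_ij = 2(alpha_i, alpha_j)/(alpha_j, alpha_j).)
The diagram associated to this matrix has two connected components: the simple roots {alpha_4, alpha_5, alpha_8} form a chain of 3 nodes with a double edge at one end; the terminal node there is the unique short simple root (B_3), and {alpha_1, alpha_2, alpha_3, alpha_6, alpha_7} form a chain of 3 nodes with a fork of two nodes at one end (D_5). A semisimple Lie algebra decomposes uniquely as the direct sum of simple ideals, one per connected component of its Dynkin diagram, so g ≅ B_3 ⊕ D_5 (dimension 21 + 45 = 66).

B_3 ⊕ D_5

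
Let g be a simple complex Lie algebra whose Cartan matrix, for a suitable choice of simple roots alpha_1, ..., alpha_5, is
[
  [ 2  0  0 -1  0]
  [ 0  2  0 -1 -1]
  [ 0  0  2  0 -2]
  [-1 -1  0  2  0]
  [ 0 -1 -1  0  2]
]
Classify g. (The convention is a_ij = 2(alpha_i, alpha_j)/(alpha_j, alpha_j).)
The matrix has rank 5 with 2's on the diagonal. Reading the off-diagonal entries as Dynkin edges (a single edge where a_ij = a_ji = -1; a double or triple edge where a_ij * a_ji = 2 or 3), the diagram is a chain of 5 nodes with a double edge at one end; the terminal node there is the unique long simple root (C_5). One simple-root ordering that puts it in standard form is (alpha_1, alpha_4, alpha_2, alpha_5, alpha_3). So the algebra is type C_5, i.e. sp(10).

C5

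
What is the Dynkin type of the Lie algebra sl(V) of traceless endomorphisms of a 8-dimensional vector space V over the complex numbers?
This is sl(8), which has dimension 8^2 - 1 = 63 and rank 8 - 1 = 7 (a Cartan subalgebra is the diagonal traceless matrices). In the classification of classical Lie algebras, the special linear algebra sl(n+1) has type A_n; here n = 7, so the Dynkin diagram is a chain of 7 nodes with single edges (A_7). Hence the type is A_7.

A_7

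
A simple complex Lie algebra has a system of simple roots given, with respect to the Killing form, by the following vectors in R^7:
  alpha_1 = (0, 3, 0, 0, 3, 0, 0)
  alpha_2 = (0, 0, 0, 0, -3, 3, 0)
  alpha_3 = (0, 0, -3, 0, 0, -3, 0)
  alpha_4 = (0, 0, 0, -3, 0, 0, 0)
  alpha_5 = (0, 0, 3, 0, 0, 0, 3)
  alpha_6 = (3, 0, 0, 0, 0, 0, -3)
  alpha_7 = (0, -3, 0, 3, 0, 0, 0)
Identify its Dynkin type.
Compute the Cartan integers a_ij = 2(alpha_i, alpha_j)/(alpha_j, alpha_j); the resulting 7x7 Cartan matrix is
[[2, -1, 0, 0, 0, 0, -1], [-1, 2, -1, 0, 0, 0, 0], [0, -1, 2, 0, -1, 0, 0], [0, 0, 0, 2, 0, 0, -1], [0, 0, -1, 0, 2, -1, 0], [0, 0, 0, 0, -1, 2, 0], [-1, 0, 0, -2, 0, 0, 2]].
The roots have two lengths (squared-length ratio 2:1); the short ones are alpha_{4}. The associated Dynkin diagram is a chain of 7 nodes with a double edge at one end; the terminal node there is the unique short simple root (B_7), so the type is B_7 (the algebra so(15)).

type B_7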